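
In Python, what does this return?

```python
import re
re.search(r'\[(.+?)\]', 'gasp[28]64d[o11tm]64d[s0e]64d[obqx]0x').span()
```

(4, 8)

A `+?`/`*?`/`{m,n}?` starts at its minimum and grows only as far as needed for what follows to match.
`re.search` scans for the first position where the pattern succeeds.
The match spans [4:8] → '[28]'.
Captured: group 1 = '28'.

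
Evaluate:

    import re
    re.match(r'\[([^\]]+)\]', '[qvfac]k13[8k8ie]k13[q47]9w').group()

'[qvfac]'

With `match`, the pattern is implicitly anchored at the beginning.
The match spans [0:7] → '[qvfac]'.
Captured: group 1 = 'qvfac'.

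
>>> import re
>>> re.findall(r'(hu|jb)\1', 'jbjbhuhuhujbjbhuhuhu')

`\1` is not a pattern — it's the concrete string captured by group 1, re-applied verbatim.
Matches: at [0:4] match 'jbjb', group 1 = 'jb'; at [4:8] match 'huhu', group 1 = 'hu'; at [10:14] match 'jbjb', group 1 = 'jb'; at [14:18] match 'huhu', group 1 = 'hu'.
`findall` collects group 1 from each match (4 total).

['jb', 'hu', 'jb', 'hu']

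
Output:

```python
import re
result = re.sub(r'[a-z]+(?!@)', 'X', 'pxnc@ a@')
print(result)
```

Xc@ a@

`(?!…)`/`(?<!…)` only lets a position through if the neighbouring text does NOT match; no characters are consumed.
Every occurrence is swapped for 'X'.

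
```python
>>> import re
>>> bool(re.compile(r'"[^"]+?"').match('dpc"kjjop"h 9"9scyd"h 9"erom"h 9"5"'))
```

`match` is anchored at position 0; if the pattern doesn't fit there, it returns None.
Here the string doesn't start with a match, so the call returns None, and `bool(None)` is False.

False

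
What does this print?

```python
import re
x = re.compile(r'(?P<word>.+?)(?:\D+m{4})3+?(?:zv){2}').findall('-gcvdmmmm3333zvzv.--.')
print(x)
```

This matches one or more of any character (lazy) (captured as 'word'); then one or more of a non-digit, then exactly 4 of the literal 'm' (non-capturing group); then one or more of the literal '3' (lazy), then the literal 'zv' repeated 2 times.
Because the quantifier is non-greedy, it stops expanding at the earliest point where the rest of the pattern can succeed.
Matches: at [0:17] match '-gcvdmmmm3333zvzv', group 1 = '-'.
With a single group, `findall` returns only what that group captured — 1 item.

['-']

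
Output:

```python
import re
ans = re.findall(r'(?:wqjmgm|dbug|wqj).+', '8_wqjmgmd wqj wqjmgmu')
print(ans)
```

['wqjmgmd wqj wqjmgmu']

Scanning left to right: at [2:21] → 'wqjmgmd wqj wqjmgmu'.
No capturing groups, so `findall` returns the 1 full match string.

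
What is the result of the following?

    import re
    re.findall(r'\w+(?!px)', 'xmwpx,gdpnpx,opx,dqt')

Because the assertion is negative and zero-width, positions next to the forbidden text are skipped.
Walking the string: at [0:5] → 'xmwpx'; at [6:12] → 'gdpnpx'; at [13:16] → 'opx'; at [17:20] → 'dqt'.
`findall` yields the raw match text (4 of them) because the pattern has no groups.

['xmwpx', 'gdpnpx', 'opx', 'dqt']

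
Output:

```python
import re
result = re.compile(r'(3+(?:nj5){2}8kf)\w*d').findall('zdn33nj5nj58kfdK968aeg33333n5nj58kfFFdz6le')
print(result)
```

['33nj5nj58kf']

The pattern matches one or more of the literal '3', then the literal 'nj5' repeated 2 times, then the literal '8kf' (captured); then zero or more of a word character, then the literal 'd'.
Scanning left to right: at [3:38] match '33nj5nj58kfdK968aeg33333n5nj58kfFFd', group 1 = '33nj5nj58kf'.
Because there's exactly one group, `findall` drops the full match and keeps group 1 from the one hit.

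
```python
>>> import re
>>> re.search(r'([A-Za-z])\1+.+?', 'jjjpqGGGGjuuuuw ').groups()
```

('j',)

`\1` has to match the exact text group 1 already captured.
`search` walks the string left to right and returns the first match it finds.
The match spans [0:4] → 'jjjp'.
Captured: group 1 = 'j'.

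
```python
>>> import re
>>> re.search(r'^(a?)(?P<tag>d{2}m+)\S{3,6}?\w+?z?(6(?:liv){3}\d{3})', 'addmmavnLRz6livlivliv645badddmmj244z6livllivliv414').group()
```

The pattern matches anchored at the start of the string; then optionally a literal 'a' (captured); then exactly 2 of a literal 'd', then one or more of a literal 'm' (captured as 'tag'); then 3 to 6 of a non-whitespace character (lazy), then one or more of a word character (lazy), then optionally the literal 'z'; then the literal '6', then the literal 'liv' repeated 3 times, then exactly 3 of a digit (captured).
Unlike `match`, `search` isn't anchored — it looks for the pattern anywhere in the string.
The match spans [0:24] → 'addmmavnLRz6livlivliv645'.
Captured: group 1 = 'a', group 2 = 'ddmm', group 3 = '6livlivliv645'.

'addmmavnLRz6livlivliv645'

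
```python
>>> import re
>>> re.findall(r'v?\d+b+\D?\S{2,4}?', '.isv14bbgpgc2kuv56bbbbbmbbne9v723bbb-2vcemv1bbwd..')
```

['v14bbgpg', 'v56bbbbbmbb', 'v723bbb-2v', 'v1bbwd.']

The pattern matches optionally a literal 'v', then one or more of a digit; then one or more of the literal 'b', then optionally a non-digit, then 2 to 4 of a non-whitespace character (lazy).
A `+?`/`*?`/`{m,n}?` starts at its minimum and grows only as far as needed for what follows to match.
Scanning left to right: at [3:11] → 'v14bbgpg'; at [15:26] → 'v56bbbbbmbb'; at [29:39] → 'v723bbb-2v'; at [42:49] → 'v1bbwd.'.
`findall` yields the raw match text (4 of them) because the pattern has no groups.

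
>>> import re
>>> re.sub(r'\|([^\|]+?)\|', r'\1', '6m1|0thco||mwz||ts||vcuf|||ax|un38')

The replacement refers to a captured group, so each match is rewritten using its own captured text.

'6m10thcomwztsvcuf|axun38'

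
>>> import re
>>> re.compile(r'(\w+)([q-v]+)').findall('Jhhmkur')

[('Jhhmku', 'r')]

This matches one or more of a word character (captured); then one or more of a character in [q-v] (captured).
Walking the string: at [0:7] match 'Jhhmkur', groups = ('Jhhmku', 'r').
Multiple groups make `findall` return tuples — one 2-tuple for the one match.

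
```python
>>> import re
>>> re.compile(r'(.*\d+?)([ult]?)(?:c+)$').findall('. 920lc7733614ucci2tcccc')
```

Multiple groups make `findall` return tuples — one 2-tuple for the one match.

[('. 920lc7733614ucci2', 't')]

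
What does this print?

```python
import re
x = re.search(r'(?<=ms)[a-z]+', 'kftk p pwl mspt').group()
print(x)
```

pt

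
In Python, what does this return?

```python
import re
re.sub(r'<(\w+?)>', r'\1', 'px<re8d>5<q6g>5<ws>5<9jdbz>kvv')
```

Matches: at [2:8] → '<re8d>'; at [9:14] → '<q6g>'; at [15:19] → '<ws>'; at [20:27] → '<9jdbz>'.
Each match is replaced using the text its own group 1 captured.

'pxre8d5q6g5ws59jdbzkvv'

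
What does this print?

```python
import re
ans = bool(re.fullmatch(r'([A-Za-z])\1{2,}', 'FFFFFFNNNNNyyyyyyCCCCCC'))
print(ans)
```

False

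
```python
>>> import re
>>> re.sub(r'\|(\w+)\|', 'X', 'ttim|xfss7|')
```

'ttimX'

Every occurrence is swapped for 'X'.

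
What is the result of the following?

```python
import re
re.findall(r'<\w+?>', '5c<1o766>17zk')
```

Matches: at [2:9] → '<1o766>'.
`findall` yields the raw match text (1 of them) because the pattern has no groups.

['<1o766>']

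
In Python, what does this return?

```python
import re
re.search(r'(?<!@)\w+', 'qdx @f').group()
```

'qdx'

`(?!…)`/`(?<!…)` only lets a position through if the neighbouring text does NOT match; no characters are consumed.
Unlike `match`, `search` isn't anchored — it looks for the pattern anywhere in the string.
The match spans [0:3] → 'qdx'.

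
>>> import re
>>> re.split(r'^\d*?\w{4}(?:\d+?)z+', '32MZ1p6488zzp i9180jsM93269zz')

Splitting on the pattern gives 2 pieces.

['', 'p i9180jsM93269zz']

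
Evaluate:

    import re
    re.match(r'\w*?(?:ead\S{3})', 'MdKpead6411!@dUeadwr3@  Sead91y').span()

`re.match` won't scan ahead — the pattern has to work from the very first character.
The match spans [0:10] → 'MdKpead641'.

(0, 10)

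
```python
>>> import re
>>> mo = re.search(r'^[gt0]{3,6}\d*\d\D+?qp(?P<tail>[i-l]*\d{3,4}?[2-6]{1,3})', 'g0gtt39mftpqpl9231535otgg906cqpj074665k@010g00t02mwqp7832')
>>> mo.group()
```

'g0gtt39mftpqpl9231535'

The pattern matches anchored at the start of the string; then 3 to 6 of one of [gt0], then zero or more of a digit; then a digit, then one or more of a non-digit (lazy), then the literal 'qp'; then zero or more of a character in [i-l], then 3 to 4 of a digit (lazy), then 1 to 3 of a character in [2-6] (captured as 'tail').
`search` walks the string left to right and returns the first match it finds.
The match spans [0:21] → 'g0gtt39mftpqpl9231535'.
Captured: group 1 = 'l9231535'.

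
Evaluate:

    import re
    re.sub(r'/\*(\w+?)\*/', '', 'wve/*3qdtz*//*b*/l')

'wvel'

Every occurrence is swapped for ''.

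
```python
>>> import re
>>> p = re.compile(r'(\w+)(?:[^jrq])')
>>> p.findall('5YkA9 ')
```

This matches one or more of a word character (captured); then any character except [jrq] (non-capturing group).
Matches: at [0:6] match '5YkA9 ', group 1 = '5YkA9'.
Because there's exactly one group, `findall` drops the full match and keeps group 1 from the one hit.

['5YkA9']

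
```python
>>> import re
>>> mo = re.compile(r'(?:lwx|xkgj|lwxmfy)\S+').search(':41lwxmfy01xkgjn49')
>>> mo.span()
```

(3, 18)

`search` walks the string left to right and returns the first match it finds.
The match spans [3:18] → 'lwxmfy01xkgjn49'.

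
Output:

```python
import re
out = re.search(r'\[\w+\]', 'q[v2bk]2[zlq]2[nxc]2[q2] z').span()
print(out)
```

Unlike `match`, `search` isn't anchored — it looks for the pattern anywhere in the string.
The match spans [1:7] → '[v2bk]'.

(1, 7)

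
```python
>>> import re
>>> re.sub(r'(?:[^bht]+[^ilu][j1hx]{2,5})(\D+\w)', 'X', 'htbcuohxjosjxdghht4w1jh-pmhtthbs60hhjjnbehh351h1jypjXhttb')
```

'htbXXXX'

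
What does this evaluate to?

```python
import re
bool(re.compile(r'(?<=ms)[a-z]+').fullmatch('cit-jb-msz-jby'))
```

For `fullmatch`, every character of the input must be accounted for by the pattern.
Here the pattern can't cover the whole string, so the call returns None, and `bool(None)` is False.

False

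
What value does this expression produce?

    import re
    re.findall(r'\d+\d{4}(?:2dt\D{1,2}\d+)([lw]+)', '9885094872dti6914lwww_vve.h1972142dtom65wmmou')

The pattern matches one or more of a digit, then exactly 4 of a digit; then the literal '2dt', then 1 to 2 of a non-digit, then one or more of a digit (non-capturing group); then one or more of one of [lw] (captured).
Because there's exactly one group, `findall` drops the full match and keeps group 1 from each hit.

['lwww', 'w']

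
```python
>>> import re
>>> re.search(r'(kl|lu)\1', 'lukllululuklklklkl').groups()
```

After group 1 captures some text, `\1` only succeeds where that same text appears again.
`re.search` scans for the first position where the pattern succeeds.
The match spans [4:8] → 'lulu'.
Captured: group 1 = 'lu'.

('lu',)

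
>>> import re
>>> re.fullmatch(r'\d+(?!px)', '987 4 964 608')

None

`re.fullmatch` requires the pattern to consume the entire string.
Here there's no way to consume every character, so the call returns None.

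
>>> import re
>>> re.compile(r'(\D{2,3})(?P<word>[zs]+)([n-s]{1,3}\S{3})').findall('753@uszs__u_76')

[('@us', 'z', 's__u')]

With 3 capturing groups, `findall` returns a 3-tuple per match.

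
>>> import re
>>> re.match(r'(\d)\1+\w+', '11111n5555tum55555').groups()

`\1` has to match the exact text group 1 already captured.
With `match`, the pattern is implicitly anchored at the beginning.
The match spans [0:18] → '11111n5555tum55555'.
Captured: group 1 = '1'.

('1',)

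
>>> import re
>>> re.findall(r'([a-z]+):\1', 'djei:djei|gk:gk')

`\1` is not a pattern — it's the concrete string captured by group 1, re-applied verbatim.
Because there's exactly one group, `findall` drops the full match and keeps group 1 from each hit.

['djei', 'gk']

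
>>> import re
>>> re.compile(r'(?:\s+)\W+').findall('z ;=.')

The pattern matches one or more of whitespace (non-capturing group); then one or more of a non-word character.
`findall` yields the raw match text (1 of them) because the pattern has no groups.

[' ;=.']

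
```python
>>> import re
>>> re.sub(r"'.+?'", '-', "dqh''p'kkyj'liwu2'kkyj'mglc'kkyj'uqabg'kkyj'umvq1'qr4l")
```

'dqh-kkyj-kkyj-kkyj-kkyj-qr4l'

Lazy quantifiers expand one character at a time until the remainder of the pattern can match.
`sub` substitutes '-' at each match site.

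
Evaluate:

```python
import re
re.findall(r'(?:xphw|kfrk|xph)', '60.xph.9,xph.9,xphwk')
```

Branches in `(...|...)` are attempted left-to-right; the first branch that allows the whole pattern to succeed is taken.
Matches: at [3:6] → 'xph'; at [9:12] → 'xph'; at [15:19] → 'xphw'.
Since nothing is captured, `findall` lists the 3 matched substrings directly.

['xph', 'xph', 'xphw']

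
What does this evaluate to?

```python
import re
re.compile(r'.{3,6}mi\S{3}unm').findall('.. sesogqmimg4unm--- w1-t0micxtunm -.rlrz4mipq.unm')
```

Pattern: 3 to 6 of any character, then the literal 'mi'; then exactly 3 of a non-whitespace character, then the literal 'unm'.
Matches: at [3:17] → 'sesogqmimg4unm'; at [20:34] → ' w1-t0micxtunm'; at [36:50] → '.rlrz4mipq.unm'.
`findall` yields the raw match text (3 of them) because the pattern has no groups.

['sesogqmimg4unm', ' w1-t0micxtunm', '.rlrz4mipq.unm']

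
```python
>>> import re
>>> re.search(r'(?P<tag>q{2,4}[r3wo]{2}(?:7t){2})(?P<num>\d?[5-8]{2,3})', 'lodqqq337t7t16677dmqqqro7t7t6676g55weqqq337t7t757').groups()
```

('qqq337t7t', '1667')

The pattern matches 2 to 4 of the literal 'q', then exactly 2 of one of [r3wo], then the literal '7t' repeated 2 times (captured as 'tag'); then optionally a digit, then 2 to 3 of a character in [5-8] (captured as 'num').
Unlike `match`, `search` isn't anchored — it looks for the pattern anywhere in the string.
The match spans [3:16] → 'qqq337t7t1667'.
Captured: group 1 = 'qqq337t7t', group 2 = '1667'.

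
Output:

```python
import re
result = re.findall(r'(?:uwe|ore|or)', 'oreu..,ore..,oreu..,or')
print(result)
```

['ore', 'ore', 'ore', 'or']

Alternation tries branches left to right and keeps the first one that lets the overall match succeed at that position.
Matches: at [0:3] → 'ore'; at [7:10] → 'ore'; at [13:16] → 'ore'; at [20:22] → 'or'.
Since nothing is captured, `findall` lists the 4 matched substrings directly.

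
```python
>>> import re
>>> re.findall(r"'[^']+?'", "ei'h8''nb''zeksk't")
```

["'h8'", "'nb'", "'zeksk'"]

No capturing groups, so `findall` returns the 3 full match strings.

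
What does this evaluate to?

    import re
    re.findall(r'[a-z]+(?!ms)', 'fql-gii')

['fql', 'gii']

Because the assertion is negative and zero-width, positions next to the forbidden text are skipped.
Walking the string: at [0:3] → 'fql'; at [4:7] → 'gii'.
Since nothing is captured, `findall` lists the 2 matched substrings directly.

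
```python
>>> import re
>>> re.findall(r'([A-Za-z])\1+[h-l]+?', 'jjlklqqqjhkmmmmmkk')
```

['j', 'q', 'm']

After group 1 captures some text, `\1` only succeeds where that same text appears again.
Because there's exactly one group, `findall` drops the full match and keeps group 1 from each hit.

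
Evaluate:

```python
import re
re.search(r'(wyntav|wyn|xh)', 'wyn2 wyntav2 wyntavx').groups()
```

`search` walks the string left to right and returns the first match it finds.
The match spans [0:3] → 'wyn'.
Captured: group 1 = 'wyn'.

('wyn',)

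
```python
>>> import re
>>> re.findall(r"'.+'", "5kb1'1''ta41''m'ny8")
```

["'1''ta41''m'"]

Matches: at [4:16] → "'1''ta41''m'".
`findall` yields the raw match text (1 of them) because the pattern has no groups.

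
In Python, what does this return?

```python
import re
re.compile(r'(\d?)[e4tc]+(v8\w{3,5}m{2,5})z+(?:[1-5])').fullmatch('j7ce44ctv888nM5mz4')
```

For `fullmatch`, every character of the input must be accounted for by the pattern.
Here the string isn't matched end-to-end, so the call returns None.

None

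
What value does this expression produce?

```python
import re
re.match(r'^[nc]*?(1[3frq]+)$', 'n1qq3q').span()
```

`match` is anchored at position 0; if the pattern doesn't fit there, it returns None.
The match spans [0:6] → 'n1qq3q'.

(0, 6)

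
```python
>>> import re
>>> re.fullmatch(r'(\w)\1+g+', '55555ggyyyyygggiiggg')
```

`re.fullmatch` requires the pattern to consume the entire string.
Here the string isn't matched end-to-end, so the call returns None.

None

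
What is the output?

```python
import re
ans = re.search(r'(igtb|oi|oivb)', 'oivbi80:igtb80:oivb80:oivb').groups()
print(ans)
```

('oi',)

Alternation isn't longest-match — the leftmost alternative that fits at this position is chosen.
`search` walks the string left to right and returns the first match it finds.
The match spans [0:2] → 'oi'.
Captured: group 1 = 'oi'.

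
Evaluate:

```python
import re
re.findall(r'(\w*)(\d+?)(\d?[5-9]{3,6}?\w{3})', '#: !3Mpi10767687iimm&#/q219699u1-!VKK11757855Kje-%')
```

The pattern matches zero or more of a word character (captured); then one or more of a digit (lazy) (captured); then optionally a digit, then 3 to 6 of a character in [5-9] (lazy), then exactly 3 of a word character (captured).
3 groups means each result is a tuple of 3 captured strings — 3 here.

[('3Mpi1076', '7', '687iim'), ('q2', '1', '9699u1'), ('VKK1175', '7', '855Kje')]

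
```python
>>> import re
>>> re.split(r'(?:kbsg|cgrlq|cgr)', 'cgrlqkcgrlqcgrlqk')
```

['', 'k', '', 'k']

Alternation tries branches left to right and keeps the first one that lets the overall match succeed at that position.
Matches to split on: at [0:5] → 'cgrlq'; at [6:11] → 'cgrlq'; at [11:16] → 'cgrlq'.
The string is cut at each match, leaving 4 pieces.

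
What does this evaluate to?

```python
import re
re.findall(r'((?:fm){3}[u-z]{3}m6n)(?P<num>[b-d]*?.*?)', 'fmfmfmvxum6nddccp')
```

A `+?`/`*?`/`{m,n}?` starts at its minimum and grows only as far as needed for what follows to match.
Multiple groups make `findall` return tuples — one 2-tuple for the one match.

[('fmfmfmvxum6n', '')]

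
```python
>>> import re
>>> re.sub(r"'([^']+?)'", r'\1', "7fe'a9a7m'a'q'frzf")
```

`\1` in the replacement pulls in group 1's text for each match.

'7fea9a7maqfrzf'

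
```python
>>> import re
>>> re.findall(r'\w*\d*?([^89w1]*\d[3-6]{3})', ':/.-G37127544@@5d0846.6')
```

Because there's exactly one group, `findall` drops the full match and keeps group 1 from the one hit.

['7544']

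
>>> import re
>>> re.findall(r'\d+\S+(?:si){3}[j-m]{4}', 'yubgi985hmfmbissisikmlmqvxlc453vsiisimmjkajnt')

Pattern: one or more of a digit, then one or more of a non-whitespace character; then the literal 'si' repeated 3 times, then exactly 4 of a character in [j-m].
With no groups in the pattern, `findall` gives back each whole match — 0 here.
Nothing in the string satisfies the pattern, so the list is empty.

[]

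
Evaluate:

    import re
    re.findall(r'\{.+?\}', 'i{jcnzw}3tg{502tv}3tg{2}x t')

Because the quantifier is non-greedy, it stops expanding at the earliest point where the rest of the pattern can succeed.
Scanning left to right: at [1:8] → '{jcnzw}'; at [11:18] → '{502tv}'; at [21:24] → '{2}'.
No capturing groups, so `findall` returns the 3 full match strings.

['{jcnzw}', '{502tv}', '{2}']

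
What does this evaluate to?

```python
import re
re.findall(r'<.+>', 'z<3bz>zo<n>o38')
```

Walking the string: at [1:11] → '<3bz>zo<n>'.
Since nothing is captured, `findall` lists the 1 matched substring directly.

['<3bz>zo<n>']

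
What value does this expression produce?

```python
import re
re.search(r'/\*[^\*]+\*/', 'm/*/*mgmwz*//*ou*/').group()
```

'/*mgmwz*/'

The match spans [3:12] → '/*mgmwz*/'.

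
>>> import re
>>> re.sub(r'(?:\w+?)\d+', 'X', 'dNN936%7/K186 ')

'X%7/X '

This matches one or more of a word character (lazy) (non-capturing group); then one or more of a digit.
Matches: at [0:6] → 'dNN936'; at [9:13] → 'K186'.
`sub` substitutes 'X' at each match site.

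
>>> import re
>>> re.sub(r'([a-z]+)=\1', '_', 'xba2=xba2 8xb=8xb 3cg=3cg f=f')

'xba2=xba2 8xb=8xb 3cg=3cg _'

`\1` is not a pattern — it's the concrete string captured by group 1, re-applied verbatim.
`sub` substitutes '_' at each match site.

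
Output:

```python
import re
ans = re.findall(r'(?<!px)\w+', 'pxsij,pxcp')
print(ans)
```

`(?!…)`/`(?<!…)` only lets a position through if the neighbouring text does NOT match; no characters are consumed.
Matches: at [0:5] → 'pxsij'; at [6:10] → 'pxcp'.
With no groups in the pattern, `findall` gives back each whole match — 2 here.

['pxsij', 'pxcp']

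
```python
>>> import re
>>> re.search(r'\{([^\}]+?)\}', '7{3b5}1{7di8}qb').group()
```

The match spans [1:6] → '{3b5}'.

'{3b5}'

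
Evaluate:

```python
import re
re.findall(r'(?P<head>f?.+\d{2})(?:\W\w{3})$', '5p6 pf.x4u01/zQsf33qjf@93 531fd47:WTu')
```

['5p6 pf.x4u01/zQsf33qjf@93 531fd47']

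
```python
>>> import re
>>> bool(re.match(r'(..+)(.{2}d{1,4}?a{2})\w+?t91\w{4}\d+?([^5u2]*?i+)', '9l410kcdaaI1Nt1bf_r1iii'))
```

This matches any character, then one or more of any character (captured); then exactly 2 of any character, then 1 to 4 of the literal 'd' (lazy), then exactly 2 of the literal 'a' (captured); then one or more of a word character (lazy), then the literal 't91', then exactly 4 of a word character; then one or more of a digit (lazy); then zero or more of any character except [5u2] (lazy), then one or more of a literal 'i' (captured).
`re.match` only tries the pattern at the start of the string.
Here the pattern fails at index 0, so the call returns None, and `bool(None)` is False.

False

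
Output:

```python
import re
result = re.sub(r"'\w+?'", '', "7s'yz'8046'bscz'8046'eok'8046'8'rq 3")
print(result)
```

Matches: at [2:6] → "'yz'"; at [10:16] → "'bscz'"; at [20:25] → "'eok'"; at [29:32] → "'8'".
Each match is replaced by ''.

7s804680468046rq 3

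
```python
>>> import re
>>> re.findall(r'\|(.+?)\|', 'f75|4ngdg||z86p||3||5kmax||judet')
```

With the lazy modifier that quantifier settles for the fewest repetitions that let the rest of the pattern succeed (the atoms after it are unaffected and can still be greedy).
Walking the string: at [3:10] match '|4ngdg|', group 1 = '4ngdg'; at [10:16] match '|z86p|', group 1 = 'z86p'; at [16:19] match '|3|', group 1 = '3'; at [19:26] match '|5kmax|', group 1 = '5kmax'.
One capturing group, so `findall` returns just the captured substring from each match — 4 in all.

['4ngdg', 'z86p', '3', '5kmax']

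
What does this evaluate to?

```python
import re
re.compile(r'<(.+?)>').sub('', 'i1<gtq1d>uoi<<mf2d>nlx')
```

With the lazy modifier that quantifier settles for the fewest repetitions that let the rest of the pattern succeed (the atoms after it are unaffected and can still be greedy).
Every occurrence is swapped for ''.

'i1uoinlx'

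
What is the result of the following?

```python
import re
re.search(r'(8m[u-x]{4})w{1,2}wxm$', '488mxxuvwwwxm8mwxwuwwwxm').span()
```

Pattern: the literal '8m', then exactly 4 of a character in [u-x] (captured); then 1 to 2 of a literal 'w', then the literal 'wxm'; then anchored at the end.
The match spans [13:24] → '8mwxwuwwwxm'.

(13, 24)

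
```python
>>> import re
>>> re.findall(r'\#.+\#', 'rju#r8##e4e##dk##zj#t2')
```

['#r8##e4e##dk##zj#']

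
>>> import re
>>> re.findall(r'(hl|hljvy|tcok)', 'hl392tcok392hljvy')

Alternation isn't longest-match — the leftmost alternative that fits at this position is chosen.
Scanning left to right: at [0:2] match 'hl', group 1 = 'hl'; at [5:9] match 'tcok', group 1 = 'tcok'; at [12:14] match 'hl', group 1 = 'hl'.
`findall` collects group 1 from each match (3 total).

['hl', 'tcok', 'hl']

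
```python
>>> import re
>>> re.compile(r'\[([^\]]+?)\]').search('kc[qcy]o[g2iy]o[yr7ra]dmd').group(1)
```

'qcy'

The match spans [2:7] → '[qcy]'.
Captured: group 1 = 'qcy'.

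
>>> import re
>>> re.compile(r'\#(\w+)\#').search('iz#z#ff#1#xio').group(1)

`re.search` tries every starting position until one works.
The match spans [2:5] → '#z#'.
Captured: group 1 = 'z'.

'z'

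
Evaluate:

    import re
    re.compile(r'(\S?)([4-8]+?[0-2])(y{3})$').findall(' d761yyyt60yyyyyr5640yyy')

The pattern matches optionally a non-whitespace character (captured); then one or more of a character in [4-8] (lazy), then a character in [0-2] (captured); then exactly 3 of a literal 'y' (captured); then anchored at the end.
`findall` packs the 3 group values into a tuple for every match.

[('r', '5640', 'yyy')]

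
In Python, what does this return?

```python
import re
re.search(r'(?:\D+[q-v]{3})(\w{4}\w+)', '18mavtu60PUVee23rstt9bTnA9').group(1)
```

'60PUVee23rstt9bTnA9'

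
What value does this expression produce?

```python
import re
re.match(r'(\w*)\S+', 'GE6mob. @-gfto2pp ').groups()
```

The pattern matches zero or more of a word character (captured); then one or more of a non-whitespace character.
`re.match` won't scan ahead — the pattern has to work from the very first character.
The match spans [0:7] → 'GE6mob.'.
Captured: group 1 = 'GE6mob'.

('GE6mob',)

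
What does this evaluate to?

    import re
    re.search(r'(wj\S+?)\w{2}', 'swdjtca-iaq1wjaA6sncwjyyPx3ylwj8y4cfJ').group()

The pattern matches the literal 'wj', then one or more of a non-whitespace character (lazy) (captured); then exactly 2 of a word character.
With the lazy modifier that quantifier settles for the fewest repetitions that let the rest of the pattern succeed (the atoms after it are unaffected and can still be greedy).
`search` walks the string left to right and returns the first match it finds.
The match spans [12:17] → 'wjaA6'.
Captured: group 1 = 'wja'.

'wjaA6'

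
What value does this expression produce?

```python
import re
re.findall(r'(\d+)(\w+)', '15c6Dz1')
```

Pattern: one or more of a digit (captured); then one or more of a word character (captured).
Scanning left to right: at [0:7] match '15c6Dz1', groups = ('15', 'c6Dz1').
With 2 capturing groups, `findall` returns a 2-tuple per match.

[('15', 'c6Dz1')]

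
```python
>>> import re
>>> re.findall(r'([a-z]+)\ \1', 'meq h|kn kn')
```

['kn']

After group 1 captures some text, `\1` only succeeds where that same text appears again.
Because there's exactly one group, `findall` drops the full match and keeps group 1 from the one hit.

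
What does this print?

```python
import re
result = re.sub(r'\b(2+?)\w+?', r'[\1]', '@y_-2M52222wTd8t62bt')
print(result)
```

Because the quantifier is non-greedy, it stops expanding at the earliest point where the rest of the pattern can succeed.
`\1` in the replacement pulls in group 1's text for each match.

@y_-[2]52222wTd8t62bt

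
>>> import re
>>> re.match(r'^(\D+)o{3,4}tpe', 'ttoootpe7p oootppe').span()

(0, 8)

`match` is anchored at position 0; if the pattern doesn't fit there, it returns None.
The match spans [0:8] → 'ttoootpe'.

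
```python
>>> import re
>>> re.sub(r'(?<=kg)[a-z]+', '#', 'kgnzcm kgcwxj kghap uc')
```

'kg# kg# kg# uc'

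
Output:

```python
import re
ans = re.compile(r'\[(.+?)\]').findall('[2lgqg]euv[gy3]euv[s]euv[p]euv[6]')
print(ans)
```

['2lgqg', 'gy3', 's', 'p', '6']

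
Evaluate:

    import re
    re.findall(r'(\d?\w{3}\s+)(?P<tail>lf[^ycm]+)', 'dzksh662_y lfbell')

[('62_y ', 'lfbell')]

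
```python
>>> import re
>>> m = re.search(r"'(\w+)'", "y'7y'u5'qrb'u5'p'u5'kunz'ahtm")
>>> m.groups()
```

('7y',)

`re.search` scans for the first position where the pattern succeeds.
The match spans [1:5] → "'7y'".
Captured: group 1 = '7y'.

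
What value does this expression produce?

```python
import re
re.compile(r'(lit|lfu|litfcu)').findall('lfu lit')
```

['lfu', 'lit']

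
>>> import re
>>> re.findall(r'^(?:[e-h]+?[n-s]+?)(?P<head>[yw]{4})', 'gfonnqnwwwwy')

['wwww']

Because there's exactly one group, `findall` drops the full match and keeps group 1 from the one hit.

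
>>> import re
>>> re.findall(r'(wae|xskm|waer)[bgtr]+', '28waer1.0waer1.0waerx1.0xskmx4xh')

['wae', 'wae', 'wae']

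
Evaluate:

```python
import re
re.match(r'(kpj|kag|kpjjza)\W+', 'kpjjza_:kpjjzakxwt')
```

None

With `match`, the pattern is implicitly anchored at the beginning.
Here the pattern fails at index 0, so the call returns None.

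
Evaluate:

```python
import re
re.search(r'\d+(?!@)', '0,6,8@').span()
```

`(?!…)`/`(?<!…)` only lets a position through if the neighbouring text does NOT match; no characters are consumed.
The match spans [0:1] → '0'.

(0, 1)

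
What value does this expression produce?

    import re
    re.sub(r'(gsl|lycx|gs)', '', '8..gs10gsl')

The regex engine tests alternatives in the order written; an earlier branch that matches wins even if a later one would match more.
Matches: at [3:5] → 'gs'; at [7:10] → 'gsl'.
`sub` substitutes '' at each match site.

'8..10'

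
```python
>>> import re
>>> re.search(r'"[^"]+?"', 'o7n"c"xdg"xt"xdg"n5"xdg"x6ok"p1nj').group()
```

The match spans [3:6] → '"c"'.

'"c"'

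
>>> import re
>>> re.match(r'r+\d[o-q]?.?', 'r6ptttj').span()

`match` is anchored at position 0; if the pattern doesn't fit there, it returns None.
The match spans [0:4] → 'r6pt'.

(0, 4)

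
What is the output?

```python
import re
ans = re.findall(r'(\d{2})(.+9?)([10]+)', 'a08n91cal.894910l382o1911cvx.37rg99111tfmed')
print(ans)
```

[('08', 'n91cal.894910l382o1911cvx.37rg9911', '1')]

This matches exactly 2 of a digit (captured); then one or more of any character, then optionally a literal '9' (captured); then one or more of one of [10] (captured).
Matches: at [1:38] match '08n91cal.894910l382o1911cvx.37rg99111', groups = ('08', 'n91cal.894910l382o1911cvx.37rg9911', '1').
With 3 capturing groups, `findall` returns a 3-tuple per match.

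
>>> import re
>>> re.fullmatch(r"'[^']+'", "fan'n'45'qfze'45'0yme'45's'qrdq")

For `fullmatch`, every character of the input must be accounted for by the pattern.
Here the pattern can't cover the whole string, so the call returns None.

None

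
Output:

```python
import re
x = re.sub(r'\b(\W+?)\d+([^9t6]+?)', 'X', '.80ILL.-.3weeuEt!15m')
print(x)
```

The pattern matches a word boundary (`\b`, zero-width); then one or more of a non-word character (lazy) (captured); then one or more of a digit; then one or more of any character except [9t6] (lazy) (captured).
Each match is replaced by 'X'.

.80ILLXeeuEtX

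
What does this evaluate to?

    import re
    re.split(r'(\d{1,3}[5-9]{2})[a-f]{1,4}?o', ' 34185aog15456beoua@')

[' ', '34185', 'g', '15456', 'ua@']

With a capturing group present, the delimiter's captured portion is kept in the result list.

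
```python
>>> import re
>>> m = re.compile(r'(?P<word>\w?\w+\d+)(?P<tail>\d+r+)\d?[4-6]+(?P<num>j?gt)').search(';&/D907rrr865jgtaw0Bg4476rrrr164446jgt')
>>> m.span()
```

The match spans [3:38] → 'D907rrr865jgtaw0Bg4476rrrr164446jgt'.

(3, 38)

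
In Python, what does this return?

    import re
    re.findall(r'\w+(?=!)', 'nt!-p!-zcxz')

The `(?=…)`/`(?<=…)` assertion just peeks at neighbouring text; it doesn't advance the match position.
Scanning left to right: at [0:2] → 'nt'; at [4:5] → 'p'.
Since nothing is captured, `findall` lists the 2 matched substrings directly.

['nt', 'p']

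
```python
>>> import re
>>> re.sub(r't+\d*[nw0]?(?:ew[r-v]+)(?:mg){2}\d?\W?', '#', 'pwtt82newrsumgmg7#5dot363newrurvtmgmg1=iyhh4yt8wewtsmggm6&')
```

'pw#5do#iyhh4yt8wewtsmggm6&'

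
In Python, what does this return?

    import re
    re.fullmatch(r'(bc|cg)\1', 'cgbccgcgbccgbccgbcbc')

For `fullmatch`, every character of the input must be accounted for by the pattern.
Here the pattern can't cover the whole string, so the call returns None.

None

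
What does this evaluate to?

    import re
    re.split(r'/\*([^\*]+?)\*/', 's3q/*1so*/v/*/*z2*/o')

The group in the pattern means `split` returns the separators' captures alongside the pieces.

['s3q', '1so', 'v/*', 'z2', 'o']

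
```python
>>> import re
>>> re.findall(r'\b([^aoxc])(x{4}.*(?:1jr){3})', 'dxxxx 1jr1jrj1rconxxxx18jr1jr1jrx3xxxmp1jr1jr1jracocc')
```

[('d', 'xxxx 1jr1jrj1rconxxxx18jr1jr1jrx3xxxmp1jr1jr1jr')]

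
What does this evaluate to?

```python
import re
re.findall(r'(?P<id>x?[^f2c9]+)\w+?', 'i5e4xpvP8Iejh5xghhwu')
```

One capturing group, so `findall` returns just the captured substring from the one match — 1 in all.

['i5e4xpvP8Iejh5xghhw']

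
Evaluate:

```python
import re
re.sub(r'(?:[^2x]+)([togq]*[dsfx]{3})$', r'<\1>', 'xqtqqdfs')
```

'x<dfs>'

Pattern: one or more of any character except [2x] (non-capturing group); then zero or more of one of [togq], then exactly 3 of one of [dsfx] (captured); then anchored at the end.
Matches: at [1:8] → 'qtqqdfs'.
The replacement refers to a captured group, so each match is rewritten using its own captured text.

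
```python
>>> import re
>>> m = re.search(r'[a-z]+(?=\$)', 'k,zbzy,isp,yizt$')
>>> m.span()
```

Because the assertion is zero-width, the text it checks is not consumed and won't appear in the result.
The match spans [11:15] → 'yizt'.

(11, 15)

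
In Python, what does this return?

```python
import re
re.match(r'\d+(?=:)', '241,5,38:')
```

None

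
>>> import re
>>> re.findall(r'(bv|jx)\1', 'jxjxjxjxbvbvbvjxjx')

['jx', 'jx', 'bv', 'jx']

The backreference `\1` re-matches whatever the first group consumed, character for character.
Matches: at [0:4] match 'jxjx', group 1 = 'jx'; at [4:8] match 'jxjx', group 1 = 'jx'; at [8:12] match 'bvbv', group 1 = 'bv'; at [14:18] match 'jxjx', group 1 = 'jx'.
One capturing group, so `findall` returns just the captured substring from each match — 4 in all.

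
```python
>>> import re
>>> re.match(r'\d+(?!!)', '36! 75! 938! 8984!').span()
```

(0, 1)

With `match`, the pattern is implicitly anchored at the beginning.
The match spans [0:1] → '3'.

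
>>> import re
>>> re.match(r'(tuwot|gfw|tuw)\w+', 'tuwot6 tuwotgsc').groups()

The match spans [0:6] → 'tuwot6'.
Captured: group 1 = 'tuwot'.

('tuwot',)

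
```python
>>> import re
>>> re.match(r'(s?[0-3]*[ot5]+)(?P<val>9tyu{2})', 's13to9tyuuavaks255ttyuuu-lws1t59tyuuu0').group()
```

's13to9tyuu'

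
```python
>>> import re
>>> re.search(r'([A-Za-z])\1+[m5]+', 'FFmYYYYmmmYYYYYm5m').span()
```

(0, 3)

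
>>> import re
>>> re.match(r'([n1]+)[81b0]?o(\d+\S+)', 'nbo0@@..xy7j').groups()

('n', '0@@..xy7j')

The pattern matches one or more of one of [n1] (captured); then optionally one of [81b0], then the literal 'o'; then one or more of a digit, then one or more of a non-whitespace character (captured).
`match` is anchored at position 0; if the pattern doesn't fit there, it returns None.
The match spans [0:12] → 'nbo0@@..xy7j'.
Captured: group 1 = 'n', group 2 = '0@@..xy7j'.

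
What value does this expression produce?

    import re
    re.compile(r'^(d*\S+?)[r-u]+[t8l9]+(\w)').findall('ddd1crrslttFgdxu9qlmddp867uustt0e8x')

[('ddd1c', 'F')]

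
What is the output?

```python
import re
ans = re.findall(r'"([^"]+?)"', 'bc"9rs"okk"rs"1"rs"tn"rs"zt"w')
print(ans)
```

['9rs', 'rs', 'rs', 'rs']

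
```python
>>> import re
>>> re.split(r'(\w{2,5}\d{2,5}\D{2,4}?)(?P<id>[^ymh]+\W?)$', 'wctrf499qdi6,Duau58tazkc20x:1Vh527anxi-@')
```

['wctrf499qdi6,Duau58tazkc20x:', '1Vh527an', 'xi-@', '']

The pattern matches 2 to 5 of a word character, then 2 to 5 of a digit, then 2 to 4 of a non-digit (lazy) (captured); then one or more of any character except [ymh], then optionally a non-word character (captured as 'id'); then anchored at the end.
With the lazy modifier that quantifier settles for the fewest repetitions that let the rest of the pattern succeed (the atoms after it are unaffected and can still be greedy).
Matches to split on: at [28:40] → '1Vh527anxi-@'.
With a capturing group present, the delimiter's captured portion is kept in the result list.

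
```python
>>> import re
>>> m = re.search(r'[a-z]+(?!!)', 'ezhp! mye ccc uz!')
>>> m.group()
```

'ezh'

`(?!…)`/`(?<!…)` only lets a position through if the neighbouring text does NOT match; no characters are consumed.
Unlike `match`, `search` isn't anchored — it looks for the pattern anywhere in the string.
The match spans [0:3] → 'ezh'.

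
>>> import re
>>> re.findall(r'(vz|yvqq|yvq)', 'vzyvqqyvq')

The regex engine tests alternatives in the order written; an earlier branch that matches wins even if a later one would match more.
`findall` collects group 1 from each match (3 total).

['vz', 'yvqq', 'yvq']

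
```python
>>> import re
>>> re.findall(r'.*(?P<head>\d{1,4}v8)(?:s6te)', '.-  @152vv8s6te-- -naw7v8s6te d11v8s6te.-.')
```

Pattern: zero or more of any character; then 1 to 4 of a digit, then the literal 'v8' (captured as 'head'); then the literal 's6t', then a literal 'e' (non-capturing group).
Scanning left to right: at [0:39] match '.-  @152vv8s6te-- -naw7v8s6te d11v8s6te', group 1 = '1v8'.
With a single group, `findall` returns only what that group captured — 1 item.

['1v8']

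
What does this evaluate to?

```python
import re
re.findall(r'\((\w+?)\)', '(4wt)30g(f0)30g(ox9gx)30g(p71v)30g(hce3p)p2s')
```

['4wt', 'f0', 'ox9gx', 'p71v', 'hce3p']

Scanning left to right: at [0:5] match '(4wt)', group 1 = '4wt'; at [8:12] match '(f0)', group 1 = 'f0'; at [15:22] match '(ox9gx)', group 1 = 'ox9gx'; at [25:31] match '(p71v)', group 1 = 'p71v'; at [34:41] match '(hce3p)', group 1 = 'hce3p'.
`findall` collects group 1 from each match (5 total).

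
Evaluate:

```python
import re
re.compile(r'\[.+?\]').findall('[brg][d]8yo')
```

['[brg]', '[d]']

With the lazy modifier that quantifier settles for the fewest repetitions that let the rest of the pattern succeed (the atoms after it are unaffected and can still be greedy).
`findall` yields the raw match text (2 of them) because the pattern has no groups.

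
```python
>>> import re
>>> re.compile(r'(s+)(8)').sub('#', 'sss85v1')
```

'#5v1'

Pattern: one or more of a literal 's' (captured); then a literal '8' (captured).
Matches: at [0:4] → 'sss8'.
`sub` substitutes '#' at each match site.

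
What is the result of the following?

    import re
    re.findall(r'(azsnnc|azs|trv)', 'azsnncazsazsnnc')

Alternation tries branches left to right and keeps the first one that lets the overall match succeed at that position.
Scanning left to right: at [0:6] match 'azsnnc', group 1 = 'azsnnc'; at [6:9] match 'azs', group 1 = 'azs'; at [9:15] match 'azsnnc', group 1 = 'azsnnc'.
One capturing group, so `findall` returns just the captured substring from each match — 3 in all.

['azsnnc', 'azs', 'azsnnc']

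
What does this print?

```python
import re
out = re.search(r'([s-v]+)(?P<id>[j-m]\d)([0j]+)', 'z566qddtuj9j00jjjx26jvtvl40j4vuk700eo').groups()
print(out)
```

This matches one or more of a character in [s-v] (captured); then a character in [j-m], then a digit (captured as 'id'); then one or more of one of [0j] (captured).
Unlike `match`, `search` isn't anchored — it looks for the pattern anywhere in the string.
The match spans [7:17] → 'tuj9j00jjj'.
Captured: group 1 = 'tu', group 2 = 'j9', group 3 = 'j00jjj'.

('tu', 'j9', 'j00jjj')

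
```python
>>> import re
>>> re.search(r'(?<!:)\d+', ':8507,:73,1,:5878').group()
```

'507'

The negative lookahead/lookbehind blocks any match where the forbidden context is present.
The match spans [2:5] → '507'.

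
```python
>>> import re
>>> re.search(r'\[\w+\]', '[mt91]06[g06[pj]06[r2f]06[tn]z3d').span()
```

(0, 6)

The match spans [0:6] → '[mt91]'.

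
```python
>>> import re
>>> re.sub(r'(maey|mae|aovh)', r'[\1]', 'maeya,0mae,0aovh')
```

'[maey]a,0[mae],0[aovh]'

Alternation isn't longest-match — the leftmost alternative that fits at this position is chosen.
Matches: at [0:4] → 'maey'; at [7:10] → 'mae'; at [12:16] → 'aovh'.
`\1` in the replacement pulls in group 1's text for each match.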